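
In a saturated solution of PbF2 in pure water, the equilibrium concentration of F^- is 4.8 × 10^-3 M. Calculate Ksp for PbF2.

Ksp ≈ 5.5e-8

PbF2(s) <=> Pb^2+(aq) + 2 F^-(aq)
Stoichiometry gives [Pb^2+] = (1/2)[F^-] = 2.40 × 10^-3 M.
Ksp = [Pb^2+][F^-]^2
Ksp = 2.40 × 10^-3 × (4.8 × 10^-3)^2 = 5.5 × 10^-8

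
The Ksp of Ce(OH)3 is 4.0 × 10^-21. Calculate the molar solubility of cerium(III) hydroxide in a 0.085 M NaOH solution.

6.5e-18 M

Ce(OH)3(s) ⇌ Ce^3+ + 3 OH^-
Ksp = [Ce^3+][OH^-]^3
Let s = moles of Ce(OH)3 that dissolve per litre. [Ce^3+] = s, [OH^-] = 0.085 + 3s ≈ 0.085 (since OH^- from NaOH dominates).
Ksp ≈ s × (0.085)^3
s = 6.5 × 10^-18 M
Check: 3s = 2.0 × 10^-17 ≪ 0.085, so the approximation is valid.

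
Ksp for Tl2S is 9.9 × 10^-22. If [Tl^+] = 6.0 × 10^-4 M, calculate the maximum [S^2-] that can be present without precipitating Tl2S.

2.8 x 10^-15 M

Tl2S(s) ⇌ 2 Tl^+ + S^2-
Ksp = [Tl^+]^2[S^2-]
Precipitation begins when Q = Ksp. With [Tl^+] = 6.0 × 10^-4 M:
9.9 × 10^-22 = (6.0 × 10^-4)^2 × [S^2-]
[S^2-] = (9.9 × 10^-22 / 3.60 × 10^-7) = 2.8 x 10^-15 M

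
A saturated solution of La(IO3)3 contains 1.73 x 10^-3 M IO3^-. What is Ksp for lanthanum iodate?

La(IO3)3(s) ⇌ La^3+ + 3 IO3^-
Stoichiometry gives [La^3+] = (1/3)[IO3^-] = 5.767 × 10^-4 M.
Ksp = [La^3+][IO3^-]^3
Ksp = 5.767 × 10^-4 × (1.73 × 10^-3)^3 = 2.99 × 10^-12

2.99 x 10^-12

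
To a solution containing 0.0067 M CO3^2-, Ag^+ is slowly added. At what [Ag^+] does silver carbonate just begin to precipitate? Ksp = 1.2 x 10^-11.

Ag2CO3(s) ⇌ 2 Ag^+ + CO3^2-
Ksp = [Ag^+]^2[CO3^2-]
Precipitation begins when Q = Ksp. With [CO3^2-] = 0.0067 M:
1.2 x 10^-11 = (0.0067) × [Ag^+]^2
[Ag^+] = (1.2 x 10^-11 / 6.7 × 10^-3)^(1/2) = 4.2 × 10^-5 M

[Ag^+] = 4.2 × 10^-5 M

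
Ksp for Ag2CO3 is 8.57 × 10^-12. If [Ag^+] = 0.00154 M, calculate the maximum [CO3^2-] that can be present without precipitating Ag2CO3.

[CO3^2-] = 3.61 × 10^-6 M

Ag2CO3(s) ⇌ 2 Ag^+ + CO3^2-
Ksp = [Ag^+]^2[CO3^2-]
Precipitation begins when Q = Ksp. With [Ag^+] = 0.00154 M:
8.57 × 10^-12 = (0.00154)^2 × [CO3^2-]
[CO3^2-] = (8.57 × 10^-12 / 2.372 × 10^-6) = 3.61 x 10^-6 M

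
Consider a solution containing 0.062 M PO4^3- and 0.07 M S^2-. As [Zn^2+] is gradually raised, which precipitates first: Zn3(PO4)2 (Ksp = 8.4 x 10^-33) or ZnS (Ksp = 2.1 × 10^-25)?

Each salt begins to precipitate when Q = Ksp, i.e. when [Zn^2+] reaches its threshold.
For Zn3(PO4)2: 8.4 x 10^-33 = (0.062)^2 × [Zn^2+]^3  ⇒  [Zn^2+] = 1.3 x 10^-10 M.
For ZnS: 2.1 × 10^-25 = 0.07 × [Zn^2+]  ⇒  [Zn^2+] = 3.0 × 10^-24 M.
The salt with the lower threshold [Zn^2+] precipitates first: ZnS.

ZnS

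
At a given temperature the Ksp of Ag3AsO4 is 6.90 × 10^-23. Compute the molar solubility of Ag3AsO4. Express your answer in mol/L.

Ag3AsO4(s) <=> 3 Ag^+(aq) + AsO4^3-(aq)
Ksp = [Ag^+]^3[AsO4^3-]
With molar solubility s: [Ag^+] = 3s, [AsO4^3-] = s.
Substituting: Ksp = (3s)^3s = 27s^4
s^4 = 6.90 × 10^-23 / 27, so s = 1.26 x 10^-6 M

s = 1.26 × 10^-6 M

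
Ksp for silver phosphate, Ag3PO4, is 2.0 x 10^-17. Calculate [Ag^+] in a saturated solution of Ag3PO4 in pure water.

8.8 x 10^-5 M

Ag3PO4(s) ⇌ 3 Ag^+(aq) + PO4^3-(aq)
Ksp = [Ag^+]^3[PO4^3-]
Let s = molar solubility. Then [Ag^+] = 3s and [PO4^3-] = s.
Substituting: Ksp = (3s)^3s = 27s^4
s = (2.0 x 10^-17 / 27)^(1/4) = 2.93 × 10^-5 M
[Ag^+] = 3s = 8.8 × 10^-5 M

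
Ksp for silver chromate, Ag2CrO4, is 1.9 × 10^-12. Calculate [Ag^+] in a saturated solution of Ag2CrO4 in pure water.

Ag2CrO4(s) <=> 2 Ag^+(aq) + CrO4^2-(aq)
Ksp = [Ag^+]^2[CrO4^2-]
Let s = molar solubility. Then [Ag^+] = 2s and [CrO4^2-] = s.
So Ksp = (2s)^2 × s = 4s^3
s = (1.9 × 10^-12 / 4)^(1/3) = 7.80 x 10^-5 M
[Ag^+] = 2s = 1.6 × 10^-4 M

[Ag^+] ≈ 1.6 × 10^-4 M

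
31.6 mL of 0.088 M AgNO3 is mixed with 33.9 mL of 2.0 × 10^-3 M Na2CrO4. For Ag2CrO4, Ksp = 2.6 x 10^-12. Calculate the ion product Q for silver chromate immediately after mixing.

Total volume = 31.6 + 33.9 = 65.5 mL.
[Ag^+] = 8.8 x 10^-2 × (31.6/65.5) = 4.25 × 10^-2 M
[CrO4^2-] = 2.0 x 10^-3 × (33.9/65.5) = 1.04 × 10^-3 M
Ag2CrO4(s) ⇌ 2 Ag^+(aq) + CrO4^2-(aq), so Q = [Ag^+]^2[CrO4^2-]
Q = (4.25 × 10^-2)^2(1.04 x 10^-3) = 1.9 × 10^-6
Q > Ksp, so Ag2CrO4 will precipitate.

1.9 x 10^-6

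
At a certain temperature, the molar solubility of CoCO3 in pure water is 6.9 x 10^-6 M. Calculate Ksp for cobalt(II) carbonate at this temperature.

4.8 x 10^-11

CoCO3(s) ⇌ Co^2+(aq) + CO3^2-(aq)
With molar solubility s: [Co^2+] = s, [CO3^2-] = s.
Ksp = [Co^2+][CO3^2-]
Ksp = s × s = s^2
Ksp = (6.9 x 10^-6)^2 = 4.8 x 10^-11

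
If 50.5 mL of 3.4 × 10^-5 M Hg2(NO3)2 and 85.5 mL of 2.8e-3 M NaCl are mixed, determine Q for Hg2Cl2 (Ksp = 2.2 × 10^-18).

Q = 3.9 x 10^-11

Total volume = 50.5 + 85.5 = 136 mL.
[Hg2^2+] = 3.4 x 10^-5 × (50.5/136) = 1.26 x 10^-5 M
[Cl^-] = 2.8 × 10^-3 × (85.5/136) = 1.76 × 10^-3 M
Hg2Cl2(s) <=> Hg2^2+ + 2 Cl^-, so Q = [Hg2^2+][Cl^-]^2
Q = (1.26 × 10^-5)(1.76 × 10^-3)^2 = 3.9 x 10^-11
Q > Ksp, so Hg2Cl2 will precipitate.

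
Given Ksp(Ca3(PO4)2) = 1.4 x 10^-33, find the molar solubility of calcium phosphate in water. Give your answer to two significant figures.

1.1 × 10^-7 M

Ca3(PO4)2(s) ⇌ 3 Ca^2+(aq) + 2 PO4^3-(aq)
Ksp = [Ca^2+]^3[PO4^3-]^2
If s mol/L of Ca3(PO4)2 dissolves, [Ca^2+] = 3s and [PO4^3-] = 2s.
So Ksp = (3s)^3 × (2s)^2 = 108s^5
s^5 = 1.4 x 10^-33 / 108, so s = 1.1 x 10^-7 M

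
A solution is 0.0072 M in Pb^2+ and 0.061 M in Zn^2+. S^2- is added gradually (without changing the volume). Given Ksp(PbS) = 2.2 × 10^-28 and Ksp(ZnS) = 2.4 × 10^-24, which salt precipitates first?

Precipitation of each salt starts when its ion product equals its Ksp.
For PbS: 2.2 × 10^-28 = 0.0072 × [S^2-]  ⇒  [S^2-] = 3.1 x 10^-26 M.
For ZnS: 2.4 × 10^-24 = 0.061 × [S^2-]  ⇒  [S^2-] = 3.9 × 10^-23 M.
The salt with the lower threshold [S^2-] precipitates first: PbS.

PbS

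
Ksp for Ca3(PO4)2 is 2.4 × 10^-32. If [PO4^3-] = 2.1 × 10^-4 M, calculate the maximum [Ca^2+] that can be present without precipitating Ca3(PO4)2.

[Ca^2+] = 8.2 x 10^-9 M

Ca3(PO4)2(s) ⇌ 3 Ca^2+(aq) + 2 PO4^3-(aq)
Ksp = [Ca^2+]^3[PO4^3-]^2
Precipitation begins when Q = Ksp. With [PO4^3-] = 2.1 × 10^-4 M:
2.4 × 10^-32 = (2.1 × 10^-4)^2 × [Ca^2+]^3
[Ca^2+] = (2.4 × 10^-32 / 4.41 × 10^-8)^(1/3) = 8.2 × 10^-9 M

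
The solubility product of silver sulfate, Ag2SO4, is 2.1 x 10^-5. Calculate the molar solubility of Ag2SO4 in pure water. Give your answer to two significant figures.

Ag2SO4(s) <=> 2 Ag^+(aq) + SO4^2-(aq)
Ksp = [Ag^+]^2[SO4^2-]
Let s = molar solubility. Then [Ag^+] = 2s and [SO4^2-] = s.
So Ksp = (2s)^2 × s = 4s^3
s = (2.1 x 10^-5 / 4)^(1/3) = 1.7 × 10^-2 M

s ≈ 1.7 x 10^-2 M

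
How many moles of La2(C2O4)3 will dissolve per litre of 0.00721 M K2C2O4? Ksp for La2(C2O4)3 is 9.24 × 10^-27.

La2(C2O4)3(s) ⇌ 2 La^3+(aq) + 3 C2O4^2-(aq)
Ksp = [La^3+]^2[C2O4^2-]^3
Let s = moles of La2(C2O4)3 that dissolve per litre. [La^3+] = 2s, [C2O4^2-] = 0.00721 + 3s ≈ 0.00721 (common-ion effect: C2O4^2- is already 0.00721 M).
Ksp ≈ (2s)^2 × (0.00721)^3
s = 7.85 × 10^-11 M
Check: 3s = 2.4 × 10^-10 ≪ 0.00721, so the approximation is valid.

7.85 × 10^-11 M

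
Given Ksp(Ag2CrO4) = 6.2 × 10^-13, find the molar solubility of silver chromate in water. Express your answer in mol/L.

s ≈ 5.4 x 10^-5 M

Ag2CrO4(s) ⇌ 2 Ag^+ + CrO4^2-
Ksp = [Ag^+]^2[CrO4^2-]
If s mol/L of Ag2CrO4 dissolves, [Ag^+] = 2s and [CrO4^2-] = s.
Substituting: Ksp = (2s)^2s = 4s^3
Solving, s = (6.2 × 10^-13/4)^(1/3) = 5.4 × 10^-5 M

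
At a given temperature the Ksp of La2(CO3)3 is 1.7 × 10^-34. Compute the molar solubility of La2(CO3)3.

La2(CO3)3(s) ⇌ 2 La^3+(aq) + 3 CO3^2-(aq)
Ksp = [La^3+]^2[CO3^2-]^3
Let s = molar solubility. Then [La^3+] = 2s and [CO3^2-] = 3s.
Ksp = (2s)^2(3s)^3 = 108s^5
Solving, s = (1.7 × 10^-34/108)^(1/5) = 6.9 × 10^-8 M

6.9 × 10^-8 M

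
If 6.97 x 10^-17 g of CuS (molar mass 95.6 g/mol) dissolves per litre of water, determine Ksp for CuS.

Ksp = 5.32e-37

Molar solubility s = (6.97 × 10^-17 g/L) / (95.6 g/mol) = 7.291 × 10^-19 M.
CuS(s) ⇌ Cu^2+ + S^2-
For each mole of CuS that dissolves: [Cu^2+] = s, [S^2-] = s.
Ksp = [Cu^2+][S^2-]
Ksp = s × s = s^2
With s = 7.291 × 10^-19: Ksp = 5.32 x 10^-37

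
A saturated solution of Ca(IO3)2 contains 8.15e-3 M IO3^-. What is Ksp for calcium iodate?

2.71 × 10^-7

Ca(IO3)2(s) ⇌ Ca^2+(aq) + 2 IO3^-(aq)
Stoichiometry gives [Ca^2+] = (1/2)[IO3^-] = 4.075 x 10^-3 M.
Ksp = [Ca^2+][IO3^-]^2
Ksp = 4.075 × 10^-3 × (8.15 × 10^-3)^2 = 2.71 × 10^-7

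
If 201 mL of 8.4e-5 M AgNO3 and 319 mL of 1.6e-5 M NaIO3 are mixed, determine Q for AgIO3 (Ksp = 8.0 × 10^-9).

Total volume = 201 + 319 = 520 mL.
[Ag^+] = 8.4 x 10^-5 × (201/520) = 3.25 × 10^-5 M
[IO3^-] = 1.6 × 10^-5 × (319/520) = 9.82 × 10^-6 M
AgIO3(s) ⇌ Ag^+(aq) + IO3^-(aq), so Q = [Ag^+][IO3^-]
Q = (3.25 × 10^-5)(9.82 × 10^-6) = 3.2 × 10^-10
Q < Ksp, so no precipitate of AgIO3 forms.

Q = 3.2e-10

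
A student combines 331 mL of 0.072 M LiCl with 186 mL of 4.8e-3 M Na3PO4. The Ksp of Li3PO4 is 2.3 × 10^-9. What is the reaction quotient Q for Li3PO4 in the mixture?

Total volume = 331 + 186 = 517 mL.
[Li^+] = 7.2 × 10^-2 × (331/517) = 4.61 × 10^-2 M
[PO4^3-] = 4.8 x 10^-3 × (186/517) = 1.73 × 10^-3 M
Li3PO4(s) <=> 3 Li^+(aq) + PO4^3-(aq), so Q = [Li^+]^3[PO4^3-]
Q = (4.61 x 10^-2)^3(1.73 × 10^-3) = 1.7 × 10^-7
Q > Ksp, so Li3PO4 will precipitate.

Q = 1.7e-7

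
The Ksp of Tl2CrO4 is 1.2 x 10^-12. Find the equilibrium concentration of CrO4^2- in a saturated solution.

Tl2CrO4(s) ⇌ 2 Tl^+ + CrO4^2-
Ksp = [Tl^+]^2[CrO4^2-]
Let s = molar solubility. Then [Tl^+] = 2s and [CrO4^2-] = s.
Ksp = (2s)^2s = 4s^3
s = (1.2 x 10^-12 / 4)^(1/3) = 6.69 × 10^-5 M
[CrO4^2-] = s = 6.7 × 10^-5 M

[CrO4^2-] = 6.7e-5 M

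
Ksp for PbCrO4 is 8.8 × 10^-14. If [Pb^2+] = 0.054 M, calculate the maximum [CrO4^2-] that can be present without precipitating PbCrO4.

[CrO4^2-] = 1.6 × 10^-12 M

PbCrO4(s) ⇌ Pb^2+ + CrO4^2-
Ksp = [Pb^2+][CrO4^2-]
Precipitation begins when Q = Ksp. With [Pb^2+] = 0.054 M:
8.8 × 10^-14 = (0.054) × [CrO4^2-]
[CrO4^2-] = (8.8 × 10^-14 / 5.4 × 10^-2) = 1.6 x 10^-12 M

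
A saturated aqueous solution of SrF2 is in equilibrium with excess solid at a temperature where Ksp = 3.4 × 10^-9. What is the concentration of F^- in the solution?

SrF2(s) ⇌ Sr^2+ + 2 F^-
Ksp = [Sr^2+][F^-]^2
Let s = molar solubility. Then [Sr^2+] = s and [F^-] = 2s.
So Ksp = s × (2s)^2 = 4s^3
s = (3.4 × 10^-9 / 4)^(1/3) = 9.47 × 10^-4 M
[F^-] = 2s = 1.9 × 10^-3 M

[F^-] ≈ 1.9 × 10^-3 M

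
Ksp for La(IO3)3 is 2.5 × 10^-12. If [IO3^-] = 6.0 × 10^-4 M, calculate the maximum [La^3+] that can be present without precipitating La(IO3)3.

La(IO3)3(s) <=> La^3+ + 3 IO3^-
Ksp = [La^3+][IO3^-]^3
Precipitation begins when Q = Ksp. With [IO3^-] = 6.0 × 10^-4 M:
2.5 × 10^-12 = (6.0 × 10^-4)^3 × [La^3+]
[La^3+] = (2.5 × 10^-12 / 2.16 x 10^-10) = 1.2 × 10^-2 M

[La^3+] = 1.2e-2 M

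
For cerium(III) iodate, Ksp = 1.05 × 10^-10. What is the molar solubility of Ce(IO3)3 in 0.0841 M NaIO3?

s = 1.77 × 10^-7 M

Ce(IO3)3(s) ⇌ Ce^3+ + 3 IO3^-
Ksp = [Ce^3+][IO3^-]^3
Let s = moles of Ce(IO3)3 that dissolve per litre. [Ce^3+] = s, [IO3^-] = 0.0841 + 3s ≈ 0.0841 (common-ion effect: IO3^- is already 0.0841 M).
Ksp ≈ s × (0.0841)^3
s = 1.77 x 10^-7 M
Check: 3s = 5.3 × 10^-7 ≪ 0.0841, so the approximation is valid.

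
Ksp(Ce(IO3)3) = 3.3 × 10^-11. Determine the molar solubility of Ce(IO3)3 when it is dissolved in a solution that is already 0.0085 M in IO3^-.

Ce(IO3)3(s) ⇌ Ce^3+(aq) + 3 IO3^-(aq)
Ksp = [Ce^3+][IO3^-]^3
If s mol/L dissolves here, [Ce^3+] = s, [IO3^-] = 0.0085 + 3s ≈ 0.0085 (Ksp is small, so little additional dissolves).
Ksp ≈ s × (0.0085)^3
s = 5.4 x 10^-5 M
Check: 3s = 1.6 × 10^-4 ≪ 0.0085, so the approximation is valid.

5.4e-5 M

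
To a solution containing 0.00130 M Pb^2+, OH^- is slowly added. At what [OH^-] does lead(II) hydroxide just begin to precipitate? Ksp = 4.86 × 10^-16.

[OH^-] = 6.11 × 10^-7 M

Pb(OH)2(s) <=> Pb^2+(aq) + 2 OH^-(aq)
Ksp = [Pb^2+][OH^-]^2
Precipitation begins when Q = Ksp. With [Pb^2+] = 0.00130 M:
4.86 × 10^-16 = (0.00130) × [OH^-]^2
[OH^-] = (4.86 × 10^-16 / 1.30 × 10^-3)^(1/2) = 6.11 × 10^-7 M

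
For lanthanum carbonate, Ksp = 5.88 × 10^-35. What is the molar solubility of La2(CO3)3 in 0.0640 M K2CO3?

La2(CO3)3(s) ⇌ 2 La^3+(aq) + 3 CO3^2-(aq)
Ksp = [La^3+]^2[CO3^2-]^3
Let s = moles of La2(CO3)3 that dissolve per litre. [La^3+] = 2s, [CO3^2-] = 0.0640 + 3s ≈ 0.0640 (Ksp is small, so little additional dissolves).
Ksp ≈ (2s)^2 × (0.0640)^3
s = 2.37 × 10^-16 M
Check: 3s = 7.1 x 10^-16 ≪ 0.0640, so the approximation is valid.

2.37e-16 M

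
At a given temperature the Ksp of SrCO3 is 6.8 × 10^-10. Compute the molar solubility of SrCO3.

s ≈ 2.6 × 10^-5 M

SrCO3(s) ⇌ Sr^2+(aq) + CO3^2-(aq)
Ksp = [Sr^2+][CO3^2-]
For each mole of SrCO3 that dissolves: [Sr^2+] = s, [CO3^2-] = s.
Ksp = s^2
s = √(6.8 × 10^-10) = 2.6 x 10^-5 M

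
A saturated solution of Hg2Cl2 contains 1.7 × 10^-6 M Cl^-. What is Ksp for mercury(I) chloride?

Hg2Cl2(s) <=> Hg2^2+(aq) + 2 Cl^-(aq)
Stoichiometry gives [Hg2^2+] = (1/2)[Cl^-] = 8.50 × 10^-7 M.
Ksp = [Hg2^2+][Cl^-]^2
Ksp = 8.50 × 10^-7 × (1.7 x 10^-6)^2 = 2.5 × 10^-18

2.5 x 10^-18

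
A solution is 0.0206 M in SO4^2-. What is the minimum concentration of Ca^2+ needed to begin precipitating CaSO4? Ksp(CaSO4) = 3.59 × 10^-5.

[Ca^2+] ≈ 1.74 x 10^-3 M

CaSO4(s) ⇌ Ca^2+(aq) + SO4^2-(aq)
Ksp = [Ca^2+][SO4^2-]
Precipitation begins when Q = Ksp. With [SO4^2-] = 0.0206 M:
3.59 × 10^-5 = (0.0206) × [Ca^2+]
[Ca^2+] = (3.59 × 10^-5 / 2.06 × 10^-2) = 1.74 × 10^-3 M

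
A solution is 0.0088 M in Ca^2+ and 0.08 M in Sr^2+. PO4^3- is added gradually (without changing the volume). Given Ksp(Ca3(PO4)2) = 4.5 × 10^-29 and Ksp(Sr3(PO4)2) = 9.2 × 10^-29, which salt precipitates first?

Sr3(PO4)2

Each salt begins to precipitate when Q = Ksp, i.e. when [PO4^3-] reaches its threshold.
For Ca3(PO4)2: 4.5 × 10^-29 = (0.0088)^3 × [PO4^3-]^2  ⇒  [PO4^3-] = 8.1 × 10^-12 M.
For Sr3(PO4)2: 9.2 × 10^-29 = (0.08)^3 × [PO4^3-]^2  ⇒  [PO4^3-] = 4.2 × 10^-13 M.
The salt with the lower threshold [PO4^3-] precipitates first: Sr3(PO4)2.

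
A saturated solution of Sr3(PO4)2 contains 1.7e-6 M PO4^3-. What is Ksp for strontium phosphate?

Sr3(PO4)2(s) <=> 3 Sr^2+ + 2 PO4^3-
Stoichiometry gives [Sr^2+] = (3/2)[PO4^3-] = 2.55 × 10^-6 M.
Ksp = [Sr^2+]^3[PO4^3-]^2
Ksp = (2.55 × 10^-6)^3 × (1.7 × 10^-6)^2 = 4.8 × 10^-29

Ksp = 4.8e-29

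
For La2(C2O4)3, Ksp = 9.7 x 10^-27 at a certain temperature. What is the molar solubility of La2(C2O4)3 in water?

La2(C2O4)3(s) <=> 2 La^3+(aq) + 3 C2O4^2-(aq)
Ksp = [La^3+]^2[C2O4^2-]^3
For each mole of La2(C2O4)3 that dissolves: [La^3+] = 2s, [C2O4^2-] = 3s.
Ksp = (2s)^2(3s)^3 = 108s^5
Solving, s = (9.7 x 10^-27/108)^(1/5) = 2.5 x 10^-6 M

s = 2.5e-6 M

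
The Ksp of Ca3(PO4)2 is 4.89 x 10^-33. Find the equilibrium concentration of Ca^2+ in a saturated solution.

4.06e-7 M

Ca3(PO4)2(s) ⇌ 3 Ca^2+(aq) + 2 PO4^3-(aq)
Ksp = [Ca^2+]^3[PO4^3-]^2
With molar solubility s: [Ca^2+] = 3s, [PO4^3-] = 2s.
Substituting: Ksp = (3s)^3(2s)^2 = 108s^5
s = (4.89 x 10^-33 / 108)^(1/5) = 1.353 x 10^-7 M
[Ca^2+] = 3s = 4.06 × 10^-7 M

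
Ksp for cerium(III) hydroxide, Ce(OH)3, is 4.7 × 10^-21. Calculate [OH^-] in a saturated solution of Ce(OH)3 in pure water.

Ce(OH)3(s) ⇌ Ce^3+ + 3 OH^-
Ksp = [Ce^3+][OH^-]^3
With molar solubility s: [Ce^3+] = s, [OH^-] = 3s.
Ksp = s(3s)^3 = 27s^4
Solving, s = (4.7 × 10^-21/27)^(1/4) = 3.63 × 10^-6 M
[OH^-] = 3s = 1.1 x 10^-5 M

[OH^-] = 1.1e-5 M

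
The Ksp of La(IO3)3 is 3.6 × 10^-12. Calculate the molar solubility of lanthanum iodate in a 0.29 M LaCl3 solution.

La(IO3)3(s) ⇌ La^3+ + 3 IO3^-
Ksp = [La^3+][IO3^-]^3
If s mol/L dissolves here, [La^3+] = 0.29 + s ≈ 0.29, [IO3^-] = 3s (since La^3+ from LaCl3 dominates).
Ksp ≈ 0.29 × (3s)^3
s = 7.7 × 10^-5 M
Check: s = 7.7 × 10^-5 ≪ 0.29, so the approximation is valid.

7.7 x 10^-5 M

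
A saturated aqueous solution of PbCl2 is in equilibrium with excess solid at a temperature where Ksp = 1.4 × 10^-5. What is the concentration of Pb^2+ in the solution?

PbCl2(s) ⇌ Pb^2+(aq) + 2 Cl^-(aq)
Ksp = [Pb^2+][Cl^-]^2
For each mole of PbCl2 that dissolves: [Pb^2+] = s, [Cl^-] = 2s.
Ksp = s(2s)^2 = 4s^3
s^3 = 1.4 × 10^-5 / 4, so s = 1.52 x 10^-2 M
[Pb^2+] = s = 1.5 × 10^-2 M

[Pb^2+] ≈ 0.015 M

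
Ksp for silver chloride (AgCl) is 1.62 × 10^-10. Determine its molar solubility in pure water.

AgCl(s) <=> Ag^+(aq) + Cl^-(aq)
Ksp = [Ag^+][Cl^-]
For each mole of AgCl that dissolves: [Ag^+] = s, [Cl^-] = s.
Ksp = s^2
s = (1.62 × 10^-10)^(1/2) = 1.27 × 10^-5 M

1.27 × 10^-5 M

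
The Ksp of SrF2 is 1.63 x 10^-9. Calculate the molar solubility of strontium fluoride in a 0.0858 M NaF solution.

s ≈ 2.21 × 10^-7 M

SrF2(s) ⇌ Sr^2+(aq) + 2 F^-(aq)
Ksp = [Sr^2+][F^-]^2
Let s be the molar solubility in this solution. [Sr^2+] = s, [F^-] = 0.0858 + 2s ≈ 0.0858 (common-ion effect: F^- is already 0.0858 M).
Ksp ≈ s × (0.0858)^2
s = 2.21 x 10^-7 M
Check: 2s = 4.4 × 10^-7 ≪ 0.0858, so the approximation is valid.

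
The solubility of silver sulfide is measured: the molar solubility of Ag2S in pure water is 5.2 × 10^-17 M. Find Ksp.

Ksp ≈ 5.6e-49

Ag2S(s) ⇌ 2 Ag^+(aq) + S^2-(aq)
For each mole of Ag2S that dissolves: [Ag^+] = 2s, [S^2-] = s.
Ksp = [Ag^+]^2[S^2-]
So Ksp = (2s)^2 × s = 4s^3
Ksp = 4 × (5.2 × 10^-17)^3 = 5.6 × 10^-49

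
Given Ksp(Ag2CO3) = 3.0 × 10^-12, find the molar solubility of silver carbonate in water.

Ag2CO3(s) ⇌ 2 Ag^+ + CO3^2-
Ksp = [Ag^+]^2[CO3^2-]
For each mole of Ag2CO3 that dissolves: [Ag^+] = 2s, [CO3^2-] = s.
Substituting: Ksp = (2s)^2s = 4s^3
s^3 = 3.0 × 10^-12 / 4, so s = 9.1 x 10^-5 M

9.1 × 10^-5 M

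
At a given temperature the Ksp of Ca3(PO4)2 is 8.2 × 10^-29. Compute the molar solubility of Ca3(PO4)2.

Ca3(PO4)2(s) ⇌ 3 Ca^2+(aq) + 2 PO4^3-(aq)
Ksp = [Ca^2+]^3[PO4^3-]^2
Let s = molar solubility. Then [Ca^2+] = 3s and [PO4^3-] = 2s.
Ksp = (3s)^3(2s)^2 = 108s^5
s = (8.2 × 10^-29 / 108)^(1/5) = 9.5 x 10^-7 M

s = 9.5 × 10^-7 M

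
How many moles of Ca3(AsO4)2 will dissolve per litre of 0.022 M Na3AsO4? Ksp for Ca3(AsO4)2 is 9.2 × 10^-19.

s ≈ 4.1e-6 M

Ca3(AsO4)2(s) ⇌ 3 Ca^2+ + 2 AsO4^3-
Ksp = [Ca^2+]^3[AsO4^3-]^2
If s mol/L dissolves here, [Ca^2+] = 3s, [AsO4^3-] = 0.022 + 2s ≈ 0.022 (since AsO4^3- from Na3AsO4 dominates).
Ksp ≈ (3s)^3 × (0.022)^2
s = 4.1 x 10^-6 M
Check: 2s = 8.3 × 10^-6 ≪ 0.022, so the approximation is valid.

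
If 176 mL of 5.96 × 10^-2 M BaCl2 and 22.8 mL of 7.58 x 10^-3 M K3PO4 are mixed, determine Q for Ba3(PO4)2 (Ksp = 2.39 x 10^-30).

1.11 × 10^-10

Total volume = 176 + 22.8 = 198.8 mL.
[Ba^2+] = 5.96 × 10^-2 × (176/198.8) = 5.276 x 10^-2 M
[PO4^3-] = 7.58 × 10^-3 × (22.8/198.8) = 8.693 × 10^-4 M
Ba3(PO4)2(s) ⇌ 3 Ba^2+ + 2 PO4^3-, so Q = [Ba^2+]^3[PO4^3-]^2
Q = (5.276 x 10^-2)^3(8.693 × 10^-4)^2 = 1.11 × 10^-10
Q > Ksp, so Ba3(PO4)2 will precipitate.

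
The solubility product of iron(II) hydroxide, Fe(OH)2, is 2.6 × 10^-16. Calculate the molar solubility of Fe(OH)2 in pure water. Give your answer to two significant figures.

Fe(OH)2(s) ⇌ Fe^2+ + 2 OH^-
Ksp = [Fe^2+][OH^-]^2
If s mol/L of Fe(OH)2 dissolves, [Fe^2+] = s and [OH^-] = 2s.
Substituting: Ksp = s(2s)^2 = 4s^3
s = (2.6 × 10^-16 / 4)^(1/3) = 4.0 x 10^-6 M

s = 4.0 x 10^-6 M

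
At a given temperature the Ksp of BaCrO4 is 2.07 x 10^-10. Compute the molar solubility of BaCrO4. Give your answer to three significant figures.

BaCrO4(s) ⇌ Ba^2+(aq) + CrO4^2-(aq)
Ksp = [Ba^2+][CrO4^2-]
With molar solubility s: [Ba^2+] = s, [CrO4^2-] = s.
Ksp = (s)(s) = s^2
s = √(2.07 x 10^-10) = 1.44 × 10^-5 M

1.44 x 10^-5 M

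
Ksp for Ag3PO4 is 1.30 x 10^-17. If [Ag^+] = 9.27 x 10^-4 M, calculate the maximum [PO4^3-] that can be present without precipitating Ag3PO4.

Ag3PO4(s) <=> 3 Ag^+ + PO4^3-
Ksp = [Ag^+]^3[PO4^3-]
Precipitation begins when Q = Ksp. With [Ag^+] = 9.27 x 10^-4 M:
1.30 x 10^-17 = (9.27 x 10^-4)^3 × [PO4^3-]
[PO4^3-] = (1.30 x 10^-17 / 7.966 × 10^-10) = 1.63 × 10^-8 M

[PO4^3-] ≈ 1.63e-8 M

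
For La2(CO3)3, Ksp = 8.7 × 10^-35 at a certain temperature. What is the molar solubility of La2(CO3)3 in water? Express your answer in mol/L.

6.0e-8 M

La2(CO3)3(s) <=> 2 La^3+ + 3 CO3^2-
Ksp = [La^3+]^2[CO3^2-]^3
Let s = molar solubility. Then [La^3+] = 2s and [CO3^2-] = 3s.
So Ksp = (2s)^2 × (3s)^3 = 108s^5
Solving, s = (8.7 × 10^-35/108)^(1/5) = 6.0 × 10^-8 M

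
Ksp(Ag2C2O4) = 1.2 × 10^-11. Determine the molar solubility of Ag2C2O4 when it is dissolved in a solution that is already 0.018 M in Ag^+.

Ag2C2O4(s) ⇌ 2 Ag^+(aq) + C2O4^2-(aq)
Ksp = [Ag^+]^2[C2O4^2-]
If s mol/L dissolves here, [Ag^+] = 0.018 + 2s ≈ 0.018, [C2O4^2-] = s (since the Ag^+ already present dominates).
Ksp ≈ (0.018)^2 × s
s = 3.7 × 10^-8 M
Check: 2s = 7.4 x 10^-8 ≪ 0.018, so the approximation is valid.

3.7 x 10^-8 M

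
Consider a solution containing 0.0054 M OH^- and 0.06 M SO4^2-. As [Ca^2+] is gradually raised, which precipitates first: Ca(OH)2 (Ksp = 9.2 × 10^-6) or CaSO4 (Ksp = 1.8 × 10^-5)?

Precipitation of each salt starts when its ion product equals its Ksp.
For Ca(OH)2: 9.2 × 10^-6 = (0.0054)^2 × [Ca^2+]  ⇒  [Ca^2+] = 3.2 × 10^-1 M.
For CaSO4: 1.8 × 10^-5 = 0.06 × [Ca^2+]  ⇒  [Ca^2+] = 3.0 × 10^-4 M.
The salt with the lower threshold [Ca^2+] precipitates first: CaSO4.

CaSO4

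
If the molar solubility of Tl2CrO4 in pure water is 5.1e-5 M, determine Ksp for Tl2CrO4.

Tl2CrO4(s) ⇌ 2 Tl^+(aq) + CrO4^2-(aq)
With molar solubility s: [Tl^+] = 2s, [CrO4^2-] = s.
Ksp = [Tl^+]^2[CrO4^2-]
Ksp = (2s)^2s = 4s^3
With s = 5.1 × 10^-5: Ksp = 5.3 × 10^-13

5.3e-13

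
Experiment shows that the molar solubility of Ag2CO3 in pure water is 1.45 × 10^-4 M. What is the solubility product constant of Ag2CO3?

Ag2CO3(s) ⇌ 2 Ag^+(aq) + CO3^2-(aq)
With molar solubility s: [Ag^+] = 2s, [CO3^2-] = s.
Ksp = [Ag^+]^2[CO3^2-]
Substituting: Ksp = (2s)^2s = 4s^3
Ksp = 4 × (1.45 x 10^-4)^3 = 1.22 × 10^-11

Ksp ≈ 1.22 x 10^-11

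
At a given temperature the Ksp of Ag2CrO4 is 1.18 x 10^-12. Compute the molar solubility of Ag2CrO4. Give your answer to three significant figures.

Ag2CrO4(s) ⇌ 2 Ag^+(aq) + CrO4^2-(aq)
Ksp = [Ag^+]^2[CrO4^2-]
If s mol/L of Ag2CrO4 dissolves, [Ag^+] = 2s and [CrO4^2-] = s.
Substituting: Ksp = (2s)^2s = 4s^3
s = (1.18 x 10^-12 / 4)^(1/3) = 6.66 × 10^-5 M

s ≈ 6.66 x 10^-5 M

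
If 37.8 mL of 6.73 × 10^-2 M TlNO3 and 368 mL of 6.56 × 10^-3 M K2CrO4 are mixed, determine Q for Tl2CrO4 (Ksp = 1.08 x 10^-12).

Total volume = 37.8 + 368 = 405.8 mL.
[Tl^+] = 6.73 × 10^-2 × (37.8/405.8) = 6.269 × 10^-3 M
[CrO4^2-] = 6.56 × 10^-3 × (368/405.8) = 5.949 × 10^-3 M
Tl2CrO4(s) ⇌ 2 Tl^+(aq) + CrO4^2-(aq), so Q = [Tl^+]^2[CrO4^2-]
Q = (6.269 × 10^-3)^2(5.949 × 10^-3) = 2.34 × 10^-7
Q > Ksp, so Tl2CrO4 will precipitate.

Q ≈ 2.34e-7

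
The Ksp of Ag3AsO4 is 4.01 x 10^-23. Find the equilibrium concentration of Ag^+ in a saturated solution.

[Ag^+] = 3.31 x 10^-6 M

Ag3AsO4(s) <=> 3 Ag^+ + AsO4^3-
Ksp = [Ag^+]^3[AsO4^3-]
If s mol/L of Ag3AsO4 dissolves, [Ag^+] = 3s and [AsO4^3-] = s.
Substituting: Ksp = (3s)^3s = 27s^4
s = (4.01 x 10^-23 / 27)^(1/4) = 1.104 × 10^-6 M
[Ag^+] = 3s = 3.31 × 10^-6 M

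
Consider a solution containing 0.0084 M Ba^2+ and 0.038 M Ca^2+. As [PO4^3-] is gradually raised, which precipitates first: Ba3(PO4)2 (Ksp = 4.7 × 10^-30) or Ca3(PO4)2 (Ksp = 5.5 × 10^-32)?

Each salt begins to precipitate when Q = Ksp, i.e. when [PO4^3-] reaches its threshold.
For Ba3(PO4)2: 4.7 × 10^-30 = (0.0084)^3 × [PO4^3-]^2  ⇒  [PO4^3-] = 2.8 × 10^-12 M.
For Ca3(PO4)2: 5.5 × 10^-32 = (0.038)^3 × [PO4^3-]^2  ⇒  [PO4^3-] = 3.2 x 10^-14 M.
The salt with the lower threshold [PO4^3-] precipitates first: Ca3(PO4)2.

Ca3(PO4)2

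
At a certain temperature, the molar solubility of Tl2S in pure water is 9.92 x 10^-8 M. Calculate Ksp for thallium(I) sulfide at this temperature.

3.90e-21

Tl2S(s) ⇌ 2 Tl^+ + S^2-
Let s = molar solubility. Then [Tl^+] = 2s and [S^2-] = s.
Ksp = [Tl^+]^2[S^2-]
So Ksp = (2s)^2 × s = 4s^3
With s = 9.92 × 10^-8: Ksp = 3.90 × 10^-21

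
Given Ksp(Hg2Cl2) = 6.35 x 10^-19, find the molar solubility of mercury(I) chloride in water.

Hg2Cl2(s) ⇌ Hg2^2+ + 2 Cl^-
Ksp = [Hg2^2+][Cl^-]^2
Let s = molar solubility. Then [Hg2^2+] = s and [Cl^-] = 2s.
So Ksp = s × (2s)^2 = 4s^3
s^3 = 6.35 x 10^-19 / 4, so s = 5.41 × 10^-7 M

s ≈ 5.41e-7 M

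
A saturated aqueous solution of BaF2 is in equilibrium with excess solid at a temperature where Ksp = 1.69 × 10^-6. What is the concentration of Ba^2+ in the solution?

[Ba^2+] ≈ 7.50e-3 M

BaF2(s) ⇌ Ba^2+ + 2 F^-
Ksp = [Ba^2+][F^-]^2
Let s = molar solubility. Then [Ba^2+] = s and [F^-] = 2s.
Ksp = s(2s)^2 = 4s^3
s^3 = 1.69 × 10^-6 / 4, so s = 7.504 × 10^-3 M
[Ba^2+] = s = 7.50 × 10^-3 M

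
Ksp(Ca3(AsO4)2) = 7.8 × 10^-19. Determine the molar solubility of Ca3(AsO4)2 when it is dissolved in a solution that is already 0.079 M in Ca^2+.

Ca3(AsO4)2(s) ⇌ 3 Ca^2+ + 2 AsO4^3-
Ksp = [Ca^2+]^3[AsO4^3-]^2
If s mol/L dissolves here, [Ca^2+] = 0.079 + 3s ≈ 0.079, [AsO4^3-] = 2s (Ksp is small, so little additional dissolves).
Ksp ≈ (0.079)^3 × (2s)^2
s = 2.0 x 10^-8 M
Check: 3s = 6.0 x 10^-8 ≪ 0.079, so the approximation is valid.

2.0 x 10^-8 M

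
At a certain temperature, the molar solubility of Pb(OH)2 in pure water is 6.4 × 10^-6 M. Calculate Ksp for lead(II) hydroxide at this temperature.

Ksp ≈ 1.0e-15

Pb(OH)2(s) ⇌ Pb^2+(aq) + 2 OH^-(aq)
If s mol/L of Pb(OH)2 dissolves, [Pb^2+] = s and [OH^-] = 2s.
Ksp = [Pb^2+][OH^-]^2
Ksp = s(2s)^2 = 4s^3
With s = 6.4 × 10^-6: Ksp = 1.0 x 10^-15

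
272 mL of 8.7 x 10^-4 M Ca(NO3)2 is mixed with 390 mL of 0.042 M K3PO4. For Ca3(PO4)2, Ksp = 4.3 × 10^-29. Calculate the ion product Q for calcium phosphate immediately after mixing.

Total volume = 272 + 390 = 662 mL.
[Ca^2+] = 8.7 × 10^-4 × (272/662) = 3.57 × 10^-4 M
[PO4^3-] = 4.2 × 10^-2 × (390/662) = 2.47 × 10^-2 M
Ca3(PO4)2(s) ⇌ 3 Ca^2+(aq) + 2 PO4^3-(aq), so Q = [Ca^2+]^3[PO4^3-]^2
Q = (3.57 × 10^-4)^3(2.47 × 10^-2)^2 = 2.8 × 10^-14
Q > Ksp, so Ca3(PO4)2 will precipitate.

Q ≈ 2.8 x 10^-14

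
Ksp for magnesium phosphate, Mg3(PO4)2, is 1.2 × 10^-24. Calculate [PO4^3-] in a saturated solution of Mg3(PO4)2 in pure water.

1.3e-5 M

Mg3(PO4)2(s) <=> 3 Mg^2+(aq) + 2 PO4^3-(aq)
Ksp = [Mg^2+]^3[PO4^3-]^2
Let s = molar solubility. Then [Mg^2+] = 3s and [PO4^3-] = 2s.
Substituting: Ksp = (3s)^3(2s)^2 = 108s^5
s^5 = 1.2 × 10^-24 / 108, so s = 6.44 x 10^-6 M
[PO4^3-] = 2s = 1.3 × 10^-5 M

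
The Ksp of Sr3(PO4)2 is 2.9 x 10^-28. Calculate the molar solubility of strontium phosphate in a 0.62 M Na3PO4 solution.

Sr3(PO4)2(s) ⇌ 3 Sr^2+ + 2 PO4^3-
Ksp = [Sr^2+]^3[PO4^3-]^2
Let s be the molar solubility in this solution. [Sr^2+] = 3s, [PO4^3-] = 0.62 + 2s ≈ 0.62 (common-ion effect: PO4^3- is already 0.62 M).
Ksp ≈ (3s)^3 × (0.62)^2
s = 3.0 x 10^-10 M
Check: 2s = 6.1 × 10^-10 ≪ 0.62, so the approximation is valid.

s ≈ 3.0 × 10^-10 M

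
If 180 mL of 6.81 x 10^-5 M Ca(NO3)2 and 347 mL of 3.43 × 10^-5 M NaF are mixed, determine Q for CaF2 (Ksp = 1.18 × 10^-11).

Total volume = 180 + 347 = 527 mL.
[Ca^2+] = 6.81 × 10^-5 × (180/527) = 2.326 x 10^-5 M
[F^-] = 3.43 × 10^-5 × (347/527) = 2.258 × 10^-5 M
CaF2(s) ⇌ Ca^2+(aq) + 2 F^-(aq), so Q = [Ca^2+][F^-]^2
Q = (2.326 × 10^-5)(2.258 × 10^-5)^2 = 1.19 × 10^-14
Q < Ksp, so no precipitate of CaF2 forms.

1.19 × 10^-14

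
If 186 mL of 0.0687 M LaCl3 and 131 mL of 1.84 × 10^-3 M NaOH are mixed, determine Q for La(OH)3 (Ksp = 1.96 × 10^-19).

Q ≈ 1.77 x 10^-11

Total volume = 186 + 131 = 317 mL.
[La^3+] = 6.87 x 10^-2 × (186/317) = 4.031 x 10^-2 M
[OH^-] = 1.84 x 10^-3 × (131/317) = 7.604 × 10^-4 M
La(OH)3(s) <=> La^3+ + 3 OH^-, so Q = [La^3+][OH^-]^3
Q = (4.031 × 10^-2)(7.604 × 10^-4)^3 = 1.77 x 10^-11
Q > Ksp, so La(OH)3 will precipitate.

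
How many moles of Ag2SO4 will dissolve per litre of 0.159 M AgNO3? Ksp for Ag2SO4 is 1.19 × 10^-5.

s ≈ 4.71 × 10^-4 M

Ag2SO4(s) <=> 2 Ag^+ + SO4^2-
Ksp = [Ag^+]^2[SO4^2-]
If s mol/L dissolves here, [Ag^+] = 0.159 + 2s ≈ 0.159, [SO4^2-] = s (common-ion effect: Ag^+ is already 0.159 M).
Ksp ≈ (0.159)^2 × s
s = 4.71 x 10^-4 M
Check: 2s = 9.4 x 10^-4 ≪ 0.159, so the approximation is valid.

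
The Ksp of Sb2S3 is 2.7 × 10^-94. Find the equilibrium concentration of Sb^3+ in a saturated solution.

[Sb^3+] ≈ 1.5 × 10^-19 M

Sb2S3(s) <=> 2 Sb^3+(aq) + 3 S^2-(aq)
Ksp = [Sb^3+]^2[S^2-]^3
If s mol/L of Sb2S3 dissolves, [Sb^3+] = 2s and [S^2-] = 3s.
Substituting: Ksp = (2s)^2(3s)^3 = 108s^5
s^5 = 2.7 × 10^-94 / 108, so s = 7.58 x 10^-20 M
[Sb^3+] = 2s = 1.5 x 10^-19 M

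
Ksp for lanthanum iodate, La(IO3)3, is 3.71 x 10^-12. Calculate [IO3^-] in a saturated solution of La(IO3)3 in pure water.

La(IO3)3(s) ⇌ La^3+(aq) + 3 IO3^-(aq)
Ksp = [La^3+][IO3^-]^3
If s mol/L of La(IO3)3 dissolves, [La^3+] = s and [IO3^-] = 3s.
Ksp = s(3s)^3 = 27s^4
Solving, s = (3.71 x 10^-12/27)^(1/4) = 6.088 × 10^-4 M
[IO3^-] = 3s = 1.83 x 10^-3 M

[IO3^-] ≈ 1.83e-3 M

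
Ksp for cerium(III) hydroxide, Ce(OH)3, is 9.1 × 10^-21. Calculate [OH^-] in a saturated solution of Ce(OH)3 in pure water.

Ce(OH)3(s) ⇌ Ce^3+ + 3 OH^-
Ksp = [Ce^3+][OH^-]^3
With molar solubility s: [Ce^3+] = s, [OH^-] = 3s.
So Ksp = s × (3s)^3 = 27s^4
s = (9.1 × 10^-21 / 27)^(1/4) = 4.28 × 10^-6 M
[OH^-] = 3s = 1.3 × 10^-5 M

1.3 × 10^-5 M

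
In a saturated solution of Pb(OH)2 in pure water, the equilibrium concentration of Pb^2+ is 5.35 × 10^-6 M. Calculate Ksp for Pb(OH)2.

6.13 x 10^-16

Pb(OH)2(s) <=> Pb^2+ + 2 OH^-
Stoichiometry gives [OH^-] = (2/1)[Pb^2+] = 1.070 x 10^-5 M.
Ksp = [Pb^2+][OH^-]^2
Ksp = 5.35 × 10^-6 × (1.070 × 10^-5)^2 = 6.13 x 10^-16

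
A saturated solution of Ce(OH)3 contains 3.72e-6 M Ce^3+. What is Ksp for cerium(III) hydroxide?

Ce(OH)3(s) <=> Ce^3+(aq) + 3 OH^-(aq)
Stoichiometry gives [OH^-] = (3/1)[Ce^3+] = 1.116 × 10^-5 M.
Ksp = [Ce^3+][OH^-]^3
Ksp = 3.72 x 10^-6 × (1.116 × 10^-5)^3 = 5.17 × 10^-21

Ksp ≈ 5.17e-21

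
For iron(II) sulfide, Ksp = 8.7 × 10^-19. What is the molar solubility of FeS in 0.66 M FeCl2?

1.3 × 10^-18 M

FeS(s) ⇌ Fe^2+ + S^2-
Ksp = [Fe^2+][S^2-]
If s mol/L dissolves here, [Fe^2+] = 0.66 + s ≈ 0.66, [S^2-] = s (since Fe^2+ from FeCl2 dominates).
Ksp ≈ 0.66 × s
s = 1.3 x 10^-18 M
Check: s = 1.3 × 10^-18 ≪ 0.66, so the approximation is valid.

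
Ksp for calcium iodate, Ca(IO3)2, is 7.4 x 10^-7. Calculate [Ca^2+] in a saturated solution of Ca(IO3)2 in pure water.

5.7 × 10^-3 M

Ca(IO3)2(s) ⇌ Ca^2+(aq) + 2 IO3^-(aq)
Ksp = [Ca^2+][IO3^-]^2
With molar solubility s: [Ca^2+] = s, [IO3^-] = 2s.
Ksp = s(2s)^2 = 4s^3
s = (7.4 x 10^-7 / 4)^(1/3) = 5.70 x 10^-3 M
[Ca^2+] = s = 5.7 x 10^-3 M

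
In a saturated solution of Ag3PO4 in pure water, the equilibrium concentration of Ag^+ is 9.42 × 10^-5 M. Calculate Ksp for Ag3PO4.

Ksp = 2.62 × 10^-17

Ag3PO4(s) ⇌ 3 Ag^+ + PO4^3-
Stoichiometry gives [PO4^3-] = (1/3)[Ag^+] = 3.140 x 10^-5 M.
Ksp = [Ag^+]^3[PO4^3-]
Ksp = (9.42 x 10^-5)^3 × 3.140 x 10^-5 = 2.62 x 10^-17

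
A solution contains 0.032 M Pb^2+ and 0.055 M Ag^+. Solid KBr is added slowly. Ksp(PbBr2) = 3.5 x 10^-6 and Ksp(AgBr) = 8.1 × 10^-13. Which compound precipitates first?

Precipitation of each salt starts when its ion product equals its Ksp.
For PbBr2: 3.5 x 10^-6 = 0.032 × [Br^-]^2  ⇒  [Br^-] = 1.0 × 10^-2 M.
For AgBr: 8.1 × 10^-13 = 0.055 × [Br^-]  ⇒  [Br^-] = 1.5 x 10^-11 M.
The salt with the lower threshold [Br^-] precipitates first: AgBr.

AgBr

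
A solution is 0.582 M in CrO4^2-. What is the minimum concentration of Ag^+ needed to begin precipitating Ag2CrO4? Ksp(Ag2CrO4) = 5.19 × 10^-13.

[Ag^+] = 9.44 x 10^-7 M

Ag2CrO4(s) ⇌ 2 Ag^+ + CrO4^2-
Ksp = [Ag^+]^2[CrO4^2-]
Precipitation begins when Q = Ksp. With [CrO4^2-] = 0.582 M:
5.19 × 10^-13 = (0.582) × [Ag^+]^2
[Ag^+] = (5.19 × 10^-13 / 5.82 × 10^-1)^(1/2) = 9.44 × 10^-7 M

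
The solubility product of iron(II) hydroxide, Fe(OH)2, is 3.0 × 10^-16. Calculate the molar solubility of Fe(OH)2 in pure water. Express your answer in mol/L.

s = 4.2 x 10^-6 M

Fe(OH)2(s) ⇌ Fe^2+ + 2 OH^-
Ksp = [Fe^2+][OH^-]^2
With molar solubility s: [Fe^2+] = s, [OH^-] = 2s.
Substituting: Ksp = s(2s)^2 = 4s^3
s = (3.0 × 10^-16 / 4)^(1/3) = 4.2 × 10^-6 M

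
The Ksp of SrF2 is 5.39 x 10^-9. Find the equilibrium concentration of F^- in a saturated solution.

SrF2(s) ⇌ Sr^2+ + 2 F^-
Ksp = [Sr^2+][F^-]^2
If s mol/L of SrF2 dissolves, [Sr^2+] = s and [F^-] = 2s.
Ksp = s(2s)^2 = 4s^3
Solving, s = (5.39 x 10^-9/4)^(1/3) = 1.105 × 10^-3 M
[F^-] = 2s = 2.21 × 10^-3 M

[F^-] ≈ 2.21 × 10^-3 M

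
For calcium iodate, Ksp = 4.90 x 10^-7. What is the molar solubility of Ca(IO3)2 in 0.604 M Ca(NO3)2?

s ≈ 4.50 x 10^-4 M

Ca(IO3)2(s) ⇌ Ca^2+ + 2 IO3^-
Ksp = [Ca^2+][IO3^-]^2
Let s be the molar solubility in this solution. [Ca^2+] = 0.604 + s ≈ 0.604, [IO3^-] = 2s (common-ion effect: Ca^2+ is already 0.604 M).
Ksp ≈ 0.604 × (2s)^2
s = 4.50 × 10^-4 M
Check: s = 4.5 × 10^-4 ≪ 0.604, so the approximation is valid.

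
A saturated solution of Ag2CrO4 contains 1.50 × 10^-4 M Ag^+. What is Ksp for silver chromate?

Ksp = 1.69 × 10^-12

Ag2CrO4(s) ⇌ 2 Ag^+ + CrO4^2-
Stoichiometry gives [CrO4^2-] = (1/2)[Ag^+] = 7.500 × 10^-5 M.
Ksp = [Ag^+]^2[CrO4^2-]
Ksp = (1.50 x 10^-4)^2 × 7.500 x 10^-5 = 1.69 × 10^-12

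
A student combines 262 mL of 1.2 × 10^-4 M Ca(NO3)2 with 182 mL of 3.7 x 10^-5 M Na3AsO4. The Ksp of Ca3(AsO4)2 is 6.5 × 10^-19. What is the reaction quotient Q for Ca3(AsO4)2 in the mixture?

8.2e-23

Total volume = 262 + 182 = 444 mL.
[Ca^2+] = 1.2 × 10^-4 × (262/444) = 7.08 × 10^-5 M
[AsO4^3-] = 3.7 × 10^-5 × (182/444) = 1.52 x 10^-5 M
Ca3(AsO4)2(s) ⇌ 3 Ca^2+ + 2 AsO4^3-, so Q = [Ca^2+]^3[AsO4^3-]^2
Q = (7.08 × 10^-5)^3(1.52 x 10^-5)^2 = 8.2 × 10^-23
Q < Ksp, so no precipitate of Ca3(AsO4)2 forms.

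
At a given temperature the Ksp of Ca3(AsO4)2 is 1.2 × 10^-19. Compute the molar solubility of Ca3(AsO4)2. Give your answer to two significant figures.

s = 6.4 × 10^-5 M

Ca3(AsO4)2(s) ⇌ 3 Ca^2+(aq) + 2 AsO4^3-(aq)
Ksp = [Ca^2+]^3[AsO4^3-]^2
Let s = molar solubility. Then [Ca^2+] = 3s and [AsO4^3-] = 2s.
Ksp = (3s)^3(2s)^2 = 108s^5
s^5 = 1.2 × 10^-19 / 108, so s = 6.4 x 10^-5 M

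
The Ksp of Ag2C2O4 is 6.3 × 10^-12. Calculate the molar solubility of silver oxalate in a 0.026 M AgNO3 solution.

Ag2C2O4(s) ⇌ 2 Ag^+ + C2O4^2-
Ksp = [Ag^+]^2[C2O4^2-]
If s mol/L dissolves here, [Ag^+] = 0.026 + 2s ≈ 0.026, [C2O4^2-] = s (common-ion effect: Ag^+ is already 0.026 M).
Ksp ≈ (0.026)^2 × s
s = 9.3 x 10^-9 M
Check: 2s = 1.9 × 10^-8 ≪ 0.026, so the approximation is valid.

s ≈ 9.3 × 10^-9 M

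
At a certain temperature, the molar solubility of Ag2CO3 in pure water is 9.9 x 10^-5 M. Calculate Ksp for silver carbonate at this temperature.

Ksp ≈ 3.9 x 10^-12

Ag2CO3(s) <=> 2 Ag^+ + CO3^2-
If s mol/L of Ag2CO3 dissolves, [Ag^+] = 2s and [CO3^2-] = s.
Ksp = [Ag^+]^2[CO3^2-]
Ksp = (2s)^2s = 4s^3
With s = 9.9 × 10^-5: Ksp = 3.9 × 10^-12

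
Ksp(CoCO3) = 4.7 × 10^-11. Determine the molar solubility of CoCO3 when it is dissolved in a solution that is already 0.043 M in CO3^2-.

CoCO3(s) <=> Co^2+(aq) + CO3^2-(aq)
Ksp = [Co^2+][CO3^2-]
If s mol/L dissolves here, [Co^2+] = s, [CO3^2-] = 0.043 + s ≈ 0.043 (Ksp is small, so little additional dissolves).
Ksp ≈ s × 0.043
s = 1.1 × 10^-9 M
Check: s = 1.1 × 10^-9 ≪ 0.043, so the approximation is valid.

1.1 × 10^-9 M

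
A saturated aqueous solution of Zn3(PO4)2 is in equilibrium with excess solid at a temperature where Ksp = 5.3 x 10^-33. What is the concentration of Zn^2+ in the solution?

Zn3(PO4)2(s) ⇌ 3 Zn^2+(aq) + 2 PO4^3-(aq)
Ksp = [Zn^2+]^3[PO4^3-]^2
With molar solubility s: [Zn^2+] = 3s, [PO4^3-] = 2s.
Substituting: Ksp = (3s)^3(2s)^2 = 108s^5
s^5 = 5.3 x 10^-33 / 108, so s = 1.37 × 10^-7 M
[Zn^2+] = 3s = 4.1 x 10^-7 M

[Zn^2+] = 4.1 x 10^-7 M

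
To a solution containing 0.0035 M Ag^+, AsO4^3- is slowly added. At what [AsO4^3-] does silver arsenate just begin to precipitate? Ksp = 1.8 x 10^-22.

Ag3AsO4(s) <=> 3 Ag^+ + AsO4^3-
Ksp = [Ag^+]^3[AsO4^3-]
Precipitation begins when Q = Ksp. With [Ag^+] = 0.0035 M:
1.8 x 10^-22 = (0.0035)^3 × [AsO4^3-]
[AsO4^3-] = (1.8 x 10^-22 / 4.29 x 10^-8) = 4.2 x 10^-15 M

[AsO4^3-] ≈ 4.2e-15 M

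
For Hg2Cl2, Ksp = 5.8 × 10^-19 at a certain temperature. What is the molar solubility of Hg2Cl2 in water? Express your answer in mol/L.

5.3e-7 M

Hg2Cl2(s) ⇌ Hg2^2+ + 2 Cl^-
Ksp = [Hg2^2+][Cl^-]^2
With molar solubility s: [Hg2^2+] = s, [Cl^-] = 2s.
So Ksp = s × (2s)^2 = 4s^3
s = (5.8 × 10^-19 / 4)^(1/3) = 5.3 × 10^-7 M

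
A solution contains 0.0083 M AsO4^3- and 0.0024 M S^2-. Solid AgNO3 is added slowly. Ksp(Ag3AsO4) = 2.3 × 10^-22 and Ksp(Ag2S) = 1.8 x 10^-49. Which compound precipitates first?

Each salt begins to precipitate when Q = Ksp, i.e. when [Ag^+] reaches its threshold.
For Ag3AsO4: 2.3 × 10^-22 = 0.0083 × [Ag^+]^3  ⇒  [Ag^+] = 3.0 × 10^-7 M.
For Ag2S: 1.8 x 10^-49 = 0.0024 × [Ag^+]^2  ⇒  [Ag^+] = 8.7 × 10^-24 M.
The salt with the lower threshold [Ag^+] precipitates first: Ag2S.

Ag2S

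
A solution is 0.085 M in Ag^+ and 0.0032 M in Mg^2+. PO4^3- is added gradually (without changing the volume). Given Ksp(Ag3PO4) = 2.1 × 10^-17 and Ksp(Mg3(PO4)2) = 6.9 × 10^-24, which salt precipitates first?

Ag3PO4

Each salt begins to precipitate when Q = Ksp, i.e. when [PO4^3-] reaches its threshold.
For Ag3PO4: 2.1 × 10^-17 = (0.085)^3 × [PO4^3-]  ⇒  [PO4^3-] = 3.4 x 10^-14 M.
For Mg3(PO4)2: 6.9 × 10^-24 = (0.0032)^3 × [PO4^3-]^2  ⇒  [PO4^3-] = 1.5 x 10^-8 M.
The salt with the lower threshold [PO4^3-] precipitates first: Ag3PO4.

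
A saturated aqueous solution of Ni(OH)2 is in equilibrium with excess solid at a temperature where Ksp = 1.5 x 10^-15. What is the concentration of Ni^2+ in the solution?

Ni(OH)2(s) ⇌ Ni^2+(aq) + 2 OH^-(aq)
Ksp = [Ni^2+][OH^-]^2
Let s = molar solubility. Then [Ni^2+] = s and [OH^-] = 2s.
So Ksp = s × (2s)^2 = 4s^3
Solving, s = (1.5 x 10^-15/4)^(1/3) = 7.21 × 10^-6 M
[Ni^2+] = s = 7.2 × 10^-6 M

[Ni^2+] = 7.2e-6 M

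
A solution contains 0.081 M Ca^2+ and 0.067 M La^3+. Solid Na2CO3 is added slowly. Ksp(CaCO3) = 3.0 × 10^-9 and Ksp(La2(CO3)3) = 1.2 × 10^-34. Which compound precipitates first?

Precipitation of each salt starts when its ion product equals its Ksp.
For CaCO3: 3.0 × 10^-9 = 0.081 × [CO3^2-]  ⇒  [CO3^2-] = 3.7 × 10^-8 M.
For La2(CO3)3: 1.2 × 10^-34 = (0.067)^2 × [CO3^2-]^3  ⇒  [CO3^2-] = 3.0 x 10^-11 M.
The salt with the lower threshold [CO3^2-] precipitates first: La2(CO3)3.

La2(CO3)3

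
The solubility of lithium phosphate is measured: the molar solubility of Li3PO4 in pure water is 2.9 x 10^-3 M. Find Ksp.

Li3PO4(s) ⇌ 3 Li^+ + PO4^3-
With molar solubility s: [Li^+] = 3s, [PO4^3-] = s.
Ksp = [Li^+]^3[PO4^3-]
So Ksp = (3s)^3 × s = 27s^4
With s = 2.9 × 10^-3: Ksp = 1.9 × 10^-9

Ksp = 1.9 × 10^-9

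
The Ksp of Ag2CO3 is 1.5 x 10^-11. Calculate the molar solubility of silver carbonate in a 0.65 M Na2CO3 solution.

s = 2.4 × 10^-6 M

Ag2CO3(s) <=> 2 Ag^+ + CO3^2-
Ksp = [Ag^+]^2[CO3^2-]
Let s be the molar solubility in this solution. [Ag^+] = 2s, [CO3^2-] = 0.65 + s ≈ 0.65 (since CO3^2- from Na2CO3 dominates).
Ksp ≈ (2s)^2 × 0.65
s = 2.4 x 10^-6 M
Check: s = 2.4 × 10^-6 ≪ 0.65, so the approximation is valid.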